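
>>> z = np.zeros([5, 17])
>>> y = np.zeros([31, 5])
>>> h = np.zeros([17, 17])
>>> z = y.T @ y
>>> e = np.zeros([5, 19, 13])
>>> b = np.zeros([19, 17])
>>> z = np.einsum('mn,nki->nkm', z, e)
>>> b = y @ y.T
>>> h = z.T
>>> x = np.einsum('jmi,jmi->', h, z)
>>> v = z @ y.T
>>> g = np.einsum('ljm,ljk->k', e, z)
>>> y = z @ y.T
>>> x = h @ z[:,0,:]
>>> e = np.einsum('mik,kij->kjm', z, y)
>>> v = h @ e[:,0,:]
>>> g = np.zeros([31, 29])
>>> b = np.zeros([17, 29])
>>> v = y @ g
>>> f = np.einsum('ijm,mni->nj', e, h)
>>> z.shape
(5, 19, 5)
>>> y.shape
(5, 19, 31)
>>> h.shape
(5, 19, 5)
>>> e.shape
(5, 31, 5)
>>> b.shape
(17, 29)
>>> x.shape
(5, 19, 5)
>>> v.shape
(5, 19, 29)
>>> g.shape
(31, 29)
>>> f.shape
(19, 31)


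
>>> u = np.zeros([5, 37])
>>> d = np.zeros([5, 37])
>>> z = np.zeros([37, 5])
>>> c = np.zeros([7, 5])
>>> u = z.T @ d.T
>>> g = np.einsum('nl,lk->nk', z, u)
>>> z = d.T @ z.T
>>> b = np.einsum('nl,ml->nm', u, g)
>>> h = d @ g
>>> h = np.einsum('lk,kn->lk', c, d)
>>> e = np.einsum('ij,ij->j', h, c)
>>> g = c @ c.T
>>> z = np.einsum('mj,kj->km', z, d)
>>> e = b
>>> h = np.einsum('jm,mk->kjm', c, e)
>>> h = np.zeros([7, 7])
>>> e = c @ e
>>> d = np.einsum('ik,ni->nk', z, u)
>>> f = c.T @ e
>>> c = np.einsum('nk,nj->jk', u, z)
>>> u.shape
(5, 5)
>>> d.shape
(5, 37)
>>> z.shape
(5, 37)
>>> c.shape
(37, 5)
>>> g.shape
(7, 7)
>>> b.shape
(5, 37)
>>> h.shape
(7, 7)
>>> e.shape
(7, 37)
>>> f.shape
(5, 37)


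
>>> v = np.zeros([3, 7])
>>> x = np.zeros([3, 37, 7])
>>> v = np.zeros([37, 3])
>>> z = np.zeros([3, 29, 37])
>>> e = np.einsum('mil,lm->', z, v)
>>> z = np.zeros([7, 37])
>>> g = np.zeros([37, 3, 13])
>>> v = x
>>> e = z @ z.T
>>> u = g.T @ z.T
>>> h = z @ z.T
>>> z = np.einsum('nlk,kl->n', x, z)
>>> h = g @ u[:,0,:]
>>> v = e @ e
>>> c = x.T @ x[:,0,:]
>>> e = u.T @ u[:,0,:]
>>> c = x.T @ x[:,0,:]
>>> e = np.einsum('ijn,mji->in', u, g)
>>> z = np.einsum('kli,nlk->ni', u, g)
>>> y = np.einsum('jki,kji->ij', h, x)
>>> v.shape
(7, 7)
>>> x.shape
(3, 37, 7)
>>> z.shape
(37, 7)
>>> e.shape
(13, 7)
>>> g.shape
(37, 3, 13)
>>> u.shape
(13, 3, 7)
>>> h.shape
(37, 3, 7)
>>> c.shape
(7, 37, 7)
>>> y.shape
(7, 37)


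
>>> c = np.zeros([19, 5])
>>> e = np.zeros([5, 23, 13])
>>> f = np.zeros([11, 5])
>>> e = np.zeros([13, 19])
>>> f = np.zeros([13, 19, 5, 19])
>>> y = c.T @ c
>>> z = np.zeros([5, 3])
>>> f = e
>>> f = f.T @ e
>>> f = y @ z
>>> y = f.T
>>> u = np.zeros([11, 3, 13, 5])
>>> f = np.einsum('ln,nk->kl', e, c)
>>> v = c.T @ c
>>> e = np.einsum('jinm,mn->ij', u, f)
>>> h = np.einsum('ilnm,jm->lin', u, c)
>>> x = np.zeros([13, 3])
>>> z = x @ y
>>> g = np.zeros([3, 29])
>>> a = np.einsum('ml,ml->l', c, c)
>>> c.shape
(19, 5)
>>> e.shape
(3, 11)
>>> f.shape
(5, 13)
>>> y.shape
(3, 5)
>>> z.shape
(13, 5)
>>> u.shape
(11, 3, 13, 5)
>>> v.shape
(5, 5)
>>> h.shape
(3, 11, 13)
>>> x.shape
(13, 3)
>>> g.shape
(3, 29)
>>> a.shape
(5,)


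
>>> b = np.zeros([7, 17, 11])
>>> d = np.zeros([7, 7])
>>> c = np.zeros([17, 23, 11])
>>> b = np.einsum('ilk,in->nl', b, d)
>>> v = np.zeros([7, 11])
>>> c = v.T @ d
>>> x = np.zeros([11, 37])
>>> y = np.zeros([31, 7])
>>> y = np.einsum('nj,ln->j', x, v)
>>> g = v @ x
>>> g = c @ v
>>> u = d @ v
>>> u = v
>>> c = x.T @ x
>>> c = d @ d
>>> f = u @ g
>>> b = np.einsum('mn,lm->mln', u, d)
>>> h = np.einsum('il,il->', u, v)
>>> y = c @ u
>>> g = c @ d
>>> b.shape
(7, 7, 11)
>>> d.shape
(7, 7)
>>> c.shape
(7, 7)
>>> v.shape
(7, 11)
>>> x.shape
(11, 37)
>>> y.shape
(7, 11)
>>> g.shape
(7, 7)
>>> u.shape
(7, 11)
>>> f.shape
(7, 11)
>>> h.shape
()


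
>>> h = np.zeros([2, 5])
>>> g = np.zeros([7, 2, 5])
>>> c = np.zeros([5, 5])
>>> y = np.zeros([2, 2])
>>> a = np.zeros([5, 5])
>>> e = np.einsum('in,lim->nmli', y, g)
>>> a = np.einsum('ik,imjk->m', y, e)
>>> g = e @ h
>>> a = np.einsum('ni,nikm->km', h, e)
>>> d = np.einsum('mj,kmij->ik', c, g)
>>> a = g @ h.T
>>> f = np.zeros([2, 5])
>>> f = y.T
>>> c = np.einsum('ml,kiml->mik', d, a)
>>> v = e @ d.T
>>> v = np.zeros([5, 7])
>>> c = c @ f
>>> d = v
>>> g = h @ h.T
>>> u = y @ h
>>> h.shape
(2, 5)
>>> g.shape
(2, 2)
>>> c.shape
(7, 5, 2)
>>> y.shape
(2, 2)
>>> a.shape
(2, 5, 7, 2)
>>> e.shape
(2, 5, 7, 2)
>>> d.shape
(5, 7)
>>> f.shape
(2, 2)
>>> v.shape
(5, 7)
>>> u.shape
(2, 5)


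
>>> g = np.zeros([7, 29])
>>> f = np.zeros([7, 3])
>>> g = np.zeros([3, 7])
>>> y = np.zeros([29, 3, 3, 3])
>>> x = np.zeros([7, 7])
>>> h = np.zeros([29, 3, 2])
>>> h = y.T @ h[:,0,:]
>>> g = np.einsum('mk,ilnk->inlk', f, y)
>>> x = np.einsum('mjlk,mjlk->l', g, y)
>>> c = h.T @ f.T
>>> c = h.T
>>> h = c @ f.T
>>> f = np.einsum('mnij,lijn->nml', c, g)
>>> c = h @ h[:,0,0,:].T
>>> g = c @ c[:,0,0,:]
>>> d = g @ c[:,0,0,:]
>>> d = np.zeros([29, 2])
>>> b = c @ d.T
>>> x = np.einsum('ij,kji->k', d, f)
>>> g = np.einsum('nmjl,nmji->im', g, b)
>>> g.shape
(29, 3)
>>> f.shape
(3, 2, 29)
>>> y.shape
(29, 3, 3, 3)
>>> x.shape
(3,)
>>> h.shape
(2, 3, 3, 7)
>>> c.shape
(2, 3, 3, 2)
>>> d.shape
(29, 2)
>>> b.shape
(2, 3, 3, 29)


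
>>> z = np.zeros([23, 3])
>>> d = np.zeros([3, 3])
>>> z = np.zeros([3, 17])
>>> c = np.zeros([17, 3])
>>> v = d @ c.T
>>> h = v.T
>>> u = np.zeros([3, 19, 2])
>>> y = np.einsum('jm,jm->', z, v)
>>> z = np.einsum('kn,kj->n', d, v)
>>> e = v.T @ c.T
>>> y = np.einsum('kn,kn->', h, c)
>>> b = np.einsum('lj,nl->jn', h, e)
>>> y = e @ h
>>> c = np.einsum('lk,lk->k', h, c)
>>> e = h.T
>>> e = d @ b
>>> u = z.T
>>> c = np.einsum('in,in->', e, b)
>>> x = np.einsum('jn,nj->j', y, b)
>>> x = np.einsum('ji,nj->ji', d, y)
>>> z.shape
(3,)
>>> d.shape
(3, 3)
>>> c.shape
()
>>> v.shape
(3, 17)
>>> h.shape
(17, 3)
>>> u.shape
(3,)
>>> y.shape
(17, 3)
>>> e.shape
(3, 17)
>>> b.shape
(3, 17)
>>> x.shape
(3, 3)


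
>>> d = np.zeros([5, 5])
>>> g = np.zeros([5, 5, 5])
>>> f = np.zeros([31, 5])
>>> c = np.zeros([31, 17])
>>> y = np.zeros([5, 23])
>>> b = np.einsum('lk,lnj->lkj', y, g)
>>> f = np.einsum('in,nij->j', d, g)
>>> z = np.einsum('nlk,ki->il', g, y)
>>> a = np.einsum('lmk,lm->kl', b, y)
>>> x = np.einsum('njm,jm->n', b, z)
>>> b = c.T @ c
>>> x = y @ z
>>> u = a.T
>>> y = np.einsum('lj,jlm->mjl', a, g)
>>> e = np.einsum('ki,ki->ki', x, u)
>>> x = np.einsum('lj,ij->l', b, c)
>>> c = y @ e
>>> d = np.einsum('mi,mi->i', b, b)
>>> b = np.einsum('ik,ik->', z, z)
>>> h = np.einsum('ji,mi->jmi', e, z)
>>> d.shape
(17,)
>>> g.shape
(5, 5, 5)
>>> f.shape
(5,)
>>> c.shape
(5, 5, 5)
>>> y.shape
(5, 5, 5)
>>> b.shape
()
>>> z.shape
(23, 5)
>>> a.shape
(5, 5)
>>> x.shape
(17,)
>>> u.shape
(5, 5)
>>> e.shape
(5, 5)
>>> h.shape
(5, 23, 5)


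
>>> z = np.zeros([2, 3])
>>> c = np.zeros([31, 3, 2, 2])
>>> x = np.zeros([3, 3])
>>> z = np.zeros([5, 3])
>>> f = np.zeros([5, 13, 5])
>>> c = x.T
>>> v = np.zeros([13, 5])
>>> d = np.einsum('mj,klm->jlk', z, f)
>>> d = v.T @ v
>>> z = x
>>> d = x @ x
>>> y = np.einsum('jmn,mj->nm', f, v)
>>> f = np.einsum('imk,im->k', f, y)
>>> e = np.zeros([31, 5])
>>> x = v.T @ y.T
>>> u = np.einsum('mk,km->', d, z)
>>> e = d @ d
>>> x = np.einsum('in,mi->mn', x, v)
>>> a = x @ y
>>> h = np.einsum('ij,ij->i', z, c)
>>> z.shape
(3, 3)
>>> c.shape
(3, 3)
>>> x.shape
(13, 5)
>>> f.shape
(5,)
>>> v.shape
(13, 5)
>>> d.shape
(3, 3)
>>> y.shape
(5, 13)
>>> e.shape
(3, 3)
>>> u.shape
()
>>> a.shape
(13, 13)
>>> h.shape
(3,)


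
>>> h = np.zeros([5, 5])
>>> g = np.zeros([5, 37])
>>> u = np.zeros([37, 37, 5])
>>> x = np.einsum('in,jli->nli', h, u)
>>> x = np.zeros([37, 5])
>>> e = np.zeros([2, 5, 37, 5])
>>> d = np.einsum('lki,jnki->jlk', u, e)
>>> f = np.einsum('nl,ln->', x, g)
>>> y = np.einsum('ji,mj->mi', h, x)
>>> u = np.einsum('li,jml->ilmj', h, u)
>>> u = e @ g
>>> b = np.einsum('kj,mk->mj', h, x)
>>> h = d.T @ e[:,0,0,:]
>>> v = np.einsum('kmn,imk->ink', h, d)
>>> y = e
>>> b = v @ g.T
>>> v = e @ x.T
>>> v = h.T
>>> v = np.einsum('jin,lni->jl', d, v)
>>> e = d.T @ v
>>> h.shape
(37, 37, 5)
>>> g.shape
(5, 37)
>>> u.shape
(2, 5, 37, 37)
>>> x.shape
(37, 5)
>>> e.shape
(37, 37, 5)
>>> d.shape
(2, 37, 37)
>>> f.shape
()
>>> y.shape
(2, 5, 37, 5)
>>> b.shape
(2, 5, 5)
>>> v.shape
(2, 5)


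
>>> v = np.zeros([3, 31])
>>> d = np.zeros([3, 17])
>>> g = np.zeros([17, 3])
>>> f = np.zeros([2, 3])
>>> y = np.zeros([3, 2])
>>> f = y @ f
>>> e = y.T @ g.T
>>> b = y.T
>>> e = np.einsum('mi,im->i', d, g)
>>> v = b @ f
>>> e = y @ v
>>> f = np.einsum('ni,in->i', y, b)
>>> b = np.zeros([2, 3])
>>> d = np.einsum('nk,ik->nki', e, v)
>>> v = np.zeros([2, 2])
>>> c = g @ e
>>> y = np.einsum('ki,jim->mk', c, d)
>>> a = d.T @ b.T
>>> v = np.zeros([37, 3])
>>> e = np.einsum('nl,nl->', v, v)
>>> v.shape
(37, 3)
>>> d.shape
(3, 3, 2)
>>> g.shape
(17, 3)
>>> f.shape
(2,)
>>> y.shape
(2, 17)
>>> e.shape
()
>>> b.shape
(2, 3)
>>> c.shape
(17, 3)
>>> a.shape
(2, 3, 2)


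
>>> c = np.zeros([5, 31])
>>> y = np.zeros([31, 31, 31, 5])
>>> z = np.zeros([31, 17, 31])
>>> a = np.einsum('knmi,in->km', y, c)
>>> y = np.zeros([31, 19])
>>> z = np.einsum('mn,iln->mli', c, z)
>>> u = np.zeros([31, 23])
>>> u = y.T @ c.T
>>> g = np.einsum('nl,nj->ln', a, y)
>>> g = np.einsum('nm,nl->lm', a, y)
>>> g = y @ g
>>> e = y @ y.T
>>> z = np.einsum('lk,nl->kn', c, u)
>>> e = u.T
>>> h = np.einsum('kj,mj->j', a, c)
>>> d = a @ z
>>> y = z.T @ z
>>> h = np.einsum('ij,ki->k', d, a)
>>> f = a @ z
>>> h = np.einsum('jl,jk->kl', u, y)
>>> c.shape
(5, 31)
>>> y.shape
(19, 19)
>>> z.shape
(31, 19)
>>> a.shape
(31, 31)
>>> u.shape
(19, 5)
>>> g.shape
(31, 31)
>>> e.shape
(5, 19)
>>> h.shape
(19, 5)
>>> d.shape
(31, 19)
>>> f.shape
(31, 19)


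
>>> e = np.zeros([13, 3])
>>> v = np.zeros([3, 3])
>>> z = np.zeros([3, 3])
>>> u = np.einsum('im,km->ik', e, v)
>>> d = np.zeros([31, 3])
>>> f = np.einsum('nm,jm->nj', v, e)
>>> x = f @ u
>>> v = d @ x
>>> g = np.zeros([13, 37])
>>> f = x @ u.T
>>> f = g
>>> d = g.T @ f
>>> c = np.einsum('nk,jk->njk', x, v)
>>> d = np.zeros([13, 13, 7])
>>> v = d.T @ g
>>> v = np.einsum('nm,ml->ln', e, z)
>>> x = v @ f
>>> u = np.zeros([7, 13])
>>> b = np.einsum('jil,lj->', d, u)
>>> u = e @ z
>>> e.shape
(13, 3)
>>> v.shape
(3, 13)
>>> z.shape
(3, 3)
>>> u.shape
(13, 3)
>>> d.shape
(13, 13, 7)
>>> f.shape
(13, 37)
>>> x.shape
(3, 37)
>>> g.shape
(13, 37)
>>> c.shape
(3, 31, 3)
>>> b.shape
()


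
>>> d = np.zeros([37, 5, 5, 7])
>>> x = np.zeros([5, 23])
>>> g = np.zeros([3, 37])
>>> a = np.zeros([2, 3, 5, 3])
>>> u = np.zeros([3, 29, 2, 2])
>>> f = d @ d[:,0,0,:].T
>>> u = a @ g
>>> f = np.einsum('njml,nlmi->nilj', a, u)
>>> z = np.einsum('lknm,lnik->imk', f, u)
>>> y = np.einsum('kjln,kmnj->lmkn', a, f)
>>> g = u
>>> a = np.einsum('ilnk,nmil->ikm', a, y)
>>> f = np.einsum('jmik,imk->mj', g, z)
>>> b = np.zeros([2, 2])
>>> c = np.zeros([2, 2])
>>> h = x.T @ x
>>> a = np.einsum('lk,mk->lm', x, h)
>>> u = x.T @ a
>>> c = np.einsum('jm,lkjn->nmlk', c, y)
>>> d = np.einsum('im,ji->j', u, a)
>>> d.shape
(5,)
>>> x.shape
(5, 23)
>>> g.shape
(2, 3, 5, 37)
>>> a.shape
(5, 23)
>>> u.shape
(23, 23)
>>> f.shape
(3, 2)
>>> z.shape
(5, 3, 37)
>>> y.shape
(5, 37, 2, 3)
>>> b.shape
(2, 2)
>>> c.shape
(3, 2, 5, 37)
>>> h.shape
(23, 23)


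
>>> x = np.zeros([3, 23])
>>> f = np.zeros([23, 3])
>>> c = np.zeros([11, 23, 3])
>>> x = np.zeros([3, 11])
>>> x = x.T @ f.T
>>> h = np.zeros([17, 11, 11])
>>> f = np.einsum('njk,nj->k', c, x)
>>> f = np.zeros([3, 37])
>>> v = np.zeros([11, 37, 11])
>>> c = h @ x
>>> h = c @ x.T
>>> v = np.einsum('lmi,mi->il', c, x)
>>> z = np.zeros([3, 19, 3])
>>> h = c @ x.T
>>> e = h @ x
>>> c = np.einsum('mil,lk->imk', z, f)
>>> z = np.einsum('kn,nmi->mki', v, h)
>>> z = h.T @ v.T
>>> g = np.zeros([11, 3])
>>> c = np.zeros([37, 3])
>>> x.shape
(11, 23)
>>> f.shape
(3, 37)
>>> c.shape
(37, 3)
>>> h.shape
(17, 11, 11)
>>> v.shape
(23, 17)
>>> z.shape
(11, 11, 23)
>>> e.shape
(17, 11, 23)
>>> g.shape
(11, 3)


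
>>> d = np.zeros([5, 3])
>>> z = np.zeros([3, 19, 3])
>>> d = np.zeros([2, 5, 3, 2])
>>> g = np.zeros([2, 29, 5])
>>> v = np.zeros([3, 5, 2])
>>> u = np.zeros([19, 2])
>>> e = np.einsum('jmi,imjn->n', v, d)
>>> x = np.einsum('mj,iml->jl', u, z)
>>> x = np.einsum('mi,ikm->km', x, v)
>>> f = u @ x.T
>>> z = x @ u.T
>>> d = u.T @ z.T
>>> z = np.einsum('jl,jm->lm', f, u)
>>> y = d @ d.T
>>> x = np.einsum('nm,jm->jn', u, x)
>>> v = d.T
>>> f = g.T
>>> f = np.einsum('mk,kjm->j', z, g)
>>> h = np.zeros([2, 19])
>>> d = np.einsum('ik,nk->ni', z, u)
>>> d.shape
(19, 5)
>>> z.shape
(5, 2)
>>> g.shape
(2, 29, 5)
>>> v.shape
(5, 2)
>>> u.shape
(19, 2)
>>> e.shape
(2,)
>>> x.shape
(5, 19)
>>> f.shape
(29,)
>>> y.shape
(2, 2)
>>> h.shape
(2, 19)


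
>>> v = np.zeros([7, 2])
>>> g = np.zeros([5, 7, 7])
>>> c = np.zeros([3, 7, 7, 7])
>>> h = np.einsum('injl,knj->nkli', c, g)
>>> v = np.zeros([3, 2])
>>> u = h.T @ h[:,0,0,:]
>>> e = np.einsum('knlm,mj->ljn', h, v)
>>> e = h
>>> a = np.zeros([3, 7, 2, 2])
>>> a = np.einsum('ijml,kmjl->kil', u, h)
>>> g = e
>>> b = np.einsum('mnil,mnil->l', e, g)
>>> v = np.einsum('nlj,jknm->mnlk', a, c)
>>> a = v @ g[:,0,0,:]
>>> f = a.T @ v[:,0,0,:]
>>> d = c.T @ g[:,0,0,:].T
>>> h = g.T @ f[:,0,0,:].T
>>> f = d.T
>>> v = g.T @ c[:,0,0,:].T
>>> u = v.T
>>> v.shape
(3, 7, 5, 3)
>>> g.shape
(7, 5, 7, 3)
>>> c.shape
(3, 7, 7, 7)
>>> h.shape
(3, 7, 5, 3)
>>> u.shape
(3, 5, 7, 3)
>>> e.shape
(7, 5, 7, 3)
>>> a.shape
(7, 7, 3, 3)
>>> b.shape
(3,)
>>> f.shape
(7, 7, 7, 7)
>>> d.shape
(7, 7, 7, 7)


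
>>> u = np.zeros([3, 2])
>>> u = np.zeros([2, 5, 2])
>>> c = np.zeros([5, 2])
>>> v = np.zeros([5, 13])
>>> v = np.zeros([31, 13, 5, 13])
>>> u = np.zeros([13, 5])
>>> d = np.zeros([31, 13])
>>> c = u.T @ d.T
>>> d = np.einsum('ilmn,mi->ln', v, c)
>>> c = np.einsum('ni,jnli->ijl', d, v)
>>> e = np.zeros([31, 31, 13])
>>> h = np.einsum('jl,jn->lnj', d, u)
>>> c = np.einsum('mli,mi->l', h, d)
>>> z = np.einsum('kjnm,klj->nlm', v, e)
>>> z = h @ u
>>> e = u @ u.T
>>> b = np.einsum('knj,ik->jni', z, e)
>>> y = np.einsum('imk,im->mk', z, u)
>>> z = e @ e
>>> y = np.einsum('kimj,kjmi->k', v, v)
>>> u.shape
(13, 5)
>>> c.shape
(5,)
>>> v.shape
(31, 13, 5, 13)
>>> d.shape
(13, 13)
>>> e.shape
(13, 13)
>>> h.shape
(13, 5, 13)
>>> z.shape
(13, 13)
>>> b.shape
(5, 5, 13)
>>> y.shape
(31,)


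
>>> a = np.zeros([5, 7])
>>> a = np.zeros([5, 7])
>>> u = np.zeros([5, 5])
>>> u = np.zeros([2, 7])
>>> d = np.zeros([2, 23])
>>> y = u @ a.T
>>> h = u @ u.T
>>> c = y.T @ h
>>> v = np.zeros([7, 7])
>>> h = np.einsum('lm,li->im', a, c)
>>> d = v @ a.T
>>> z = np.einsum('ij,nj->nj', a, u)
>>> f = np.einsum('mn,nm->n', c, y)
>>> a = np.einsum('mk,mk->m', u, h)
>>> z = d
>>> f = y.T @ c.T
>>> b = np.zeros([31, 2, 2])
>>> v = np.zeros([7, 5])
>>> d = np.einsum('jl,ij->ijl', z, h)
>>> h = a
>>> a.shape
(2,)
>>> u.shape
(2, 7)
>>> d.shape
(2, 7, 5)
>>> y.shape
(2, 5)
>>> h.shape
(2,)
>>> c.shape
(5, 2)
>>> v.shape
(7, 5)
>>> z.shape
(7, 5)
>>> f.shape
(5, 5)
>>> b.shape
(31, 2, 2)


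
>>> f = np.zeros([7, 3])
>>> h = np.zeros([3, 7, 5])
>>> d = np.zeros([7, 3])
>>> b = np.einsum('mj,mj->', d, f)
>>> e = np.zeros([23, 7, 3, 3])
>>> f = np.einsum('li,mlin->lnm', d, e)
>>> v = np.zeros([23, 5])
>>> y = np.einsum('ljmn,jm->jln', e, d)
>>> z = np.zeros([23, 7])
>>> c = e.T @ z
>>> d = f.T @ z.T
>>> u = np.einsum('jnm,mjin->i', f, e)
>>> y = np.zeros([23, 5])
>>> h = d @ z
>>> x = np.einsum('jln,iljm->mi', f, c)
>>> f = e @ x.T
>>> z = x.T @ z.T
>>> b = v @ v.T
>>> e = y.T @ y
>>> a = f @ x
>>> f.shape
(23, 7, 3, 7)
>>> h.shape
(23, 3, 7)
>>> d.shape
(23, 3, 23)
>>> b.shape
(23, 23)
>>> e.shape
(5, 5)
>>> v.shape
(23, 5)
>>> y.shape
(23, 5)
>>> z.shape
(3, 23)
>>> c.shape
(3, 3, 7, 7)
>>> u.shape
(3,)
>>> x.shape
(7, 3)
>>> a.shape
(23, 7, 3, 3)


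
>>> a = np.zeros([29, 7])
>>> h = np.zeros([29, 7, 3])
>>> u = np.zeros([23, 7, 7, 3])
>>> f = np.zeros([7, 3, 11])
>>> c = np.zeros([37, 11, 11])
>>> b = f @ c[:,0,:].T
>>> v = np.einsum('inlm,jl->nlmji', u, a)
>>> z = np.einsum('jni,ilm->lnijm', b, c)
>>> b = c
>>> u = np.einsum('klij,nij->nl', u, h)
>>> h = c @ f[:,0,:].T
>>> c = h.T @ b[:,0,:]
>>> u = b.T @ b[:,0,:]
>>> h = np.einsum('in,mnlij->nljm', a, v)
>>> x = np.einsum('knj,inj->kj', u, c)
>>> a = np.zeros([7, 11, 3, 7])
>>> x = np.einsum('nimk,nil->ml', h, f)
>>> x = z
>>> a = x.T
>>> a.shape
(11, 7, 37, 3, 11)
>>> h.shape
(7, 3, 23, 7)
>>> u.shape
(11, 11, 11)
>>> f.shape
(7, 3, 11)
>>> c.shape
(7, 11, 11)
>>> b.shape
(37, 11, 11)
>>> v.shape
(7, 7, 3, 29, 23)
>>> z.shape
(11, 3, 37, 7, 11)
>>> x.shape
(11, 3, 37, 7, 11)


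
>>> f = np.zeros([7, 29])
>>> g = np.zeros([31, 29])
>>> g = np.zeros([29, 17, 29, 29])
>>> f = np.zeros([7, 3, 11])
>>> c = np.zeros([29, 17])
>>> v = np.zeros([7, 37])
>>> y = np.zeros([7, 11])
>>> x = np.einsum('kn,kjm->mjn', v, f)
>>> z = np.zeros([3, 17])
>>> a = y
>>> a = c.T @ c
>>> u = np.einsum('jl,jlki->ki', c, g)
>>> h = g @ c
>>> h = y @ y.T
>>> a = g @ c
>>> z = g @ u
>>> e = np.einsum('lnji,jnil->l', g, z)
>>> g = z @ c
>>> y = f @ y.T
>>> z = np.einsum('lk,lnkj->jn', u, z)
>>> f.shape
(7, 3, 11)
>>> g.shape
(29, 17, 29, 17)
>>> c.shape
(29, 17)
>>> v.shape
(7, 37)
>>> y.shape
(7, 3, 7)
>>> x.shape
(11, 3, 37)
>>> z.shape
(29, 17)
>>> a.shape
(29, 17, 29, 17)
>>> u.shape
(29, 29)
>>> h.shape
(7, 7)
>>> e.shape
(29,)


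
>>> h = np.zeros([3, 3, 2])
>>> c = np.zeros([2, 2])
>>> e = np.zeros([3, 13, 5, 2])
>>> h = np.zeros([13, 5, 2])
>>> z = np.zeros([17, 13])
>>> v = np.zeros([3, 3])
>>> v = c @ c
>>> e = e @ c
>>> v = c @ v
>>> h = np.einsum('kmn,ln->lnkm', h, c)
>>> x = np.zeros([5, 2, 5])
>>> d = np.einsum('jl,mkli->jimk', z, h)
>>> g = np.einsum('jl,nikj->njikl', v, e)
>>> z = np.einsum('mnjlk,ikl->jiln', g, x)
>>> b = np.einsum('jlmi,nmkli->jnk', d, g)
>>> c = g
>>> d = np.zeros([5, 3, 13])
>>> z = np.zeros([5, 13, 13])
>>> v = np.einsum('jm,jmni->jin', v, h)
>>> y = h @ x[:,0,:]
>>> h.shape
(2, 2, 13, 5)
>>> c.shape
(3, 2, 13, 5, 2)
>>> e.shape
(3, 13, 5, 2)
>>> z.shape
(5, 13, 13)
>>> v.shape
(2, 5, 13)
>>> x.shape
(5, 2, 5)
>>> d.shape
(5, 3, 13)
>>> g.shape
(3, 2, 13, 5, 2)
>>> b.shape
(17, 3, 13)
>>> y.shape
(2, 2, 13, 5)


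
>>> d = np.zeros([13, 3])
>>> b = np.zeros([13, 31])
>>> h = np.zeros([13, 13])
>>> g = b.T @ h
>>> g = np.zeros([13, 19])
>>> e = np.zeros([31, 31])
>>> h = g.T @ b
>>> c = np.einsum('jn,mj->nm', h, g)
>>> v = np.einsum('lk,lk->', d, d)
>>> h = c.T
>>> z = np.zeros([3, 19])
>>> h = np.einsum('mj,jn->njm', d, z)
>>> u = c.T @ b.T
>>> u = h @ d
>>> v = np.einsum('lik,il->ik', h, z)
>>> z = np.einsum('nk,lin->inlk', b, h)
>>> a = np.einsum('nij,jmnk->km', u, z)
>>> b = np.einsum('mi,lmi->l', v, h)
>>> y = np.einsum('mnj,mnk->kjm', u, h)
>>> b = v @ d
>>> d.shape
(13, 3)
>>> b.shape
(3, 3)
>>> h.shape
(19, 3, 13)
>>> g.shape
(13, 19)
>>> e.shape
(31, 31)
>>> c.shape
(31, 13)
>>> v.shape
(3, 13)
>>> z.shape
(3, 13, 19, 31)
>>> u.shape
(19, 3, 3)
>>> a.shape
(31, 13)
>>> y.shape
(13, 3, 19)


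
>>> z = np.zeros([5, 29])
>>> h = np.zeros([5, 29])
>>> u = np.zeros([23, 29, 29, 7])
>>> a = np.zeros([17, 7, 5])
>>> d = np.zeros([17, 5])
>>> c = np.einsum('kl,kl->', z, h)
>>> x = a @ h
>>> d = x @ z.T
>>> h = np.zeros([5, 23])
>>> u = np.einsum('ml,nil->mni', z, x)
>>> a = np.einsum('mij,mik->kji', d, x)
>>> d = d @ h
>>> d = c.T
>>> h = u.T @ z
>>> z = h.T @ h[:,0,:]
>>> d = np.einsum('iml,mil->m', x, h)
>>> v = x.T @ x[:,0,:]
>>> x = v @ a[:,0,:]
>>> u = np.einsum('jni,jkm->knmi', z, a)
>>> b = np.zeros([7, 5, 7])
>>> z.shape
(29, 17, 29)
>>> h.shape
(7, 17, 29)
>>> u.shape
(5, 17, 7, 29)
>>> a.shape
(29, 5, 7)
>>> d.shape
(7,)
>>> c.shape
()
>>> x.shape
(29, 7, 7)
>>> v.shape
(29, 7, 29)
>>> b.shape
(7, 5, 7)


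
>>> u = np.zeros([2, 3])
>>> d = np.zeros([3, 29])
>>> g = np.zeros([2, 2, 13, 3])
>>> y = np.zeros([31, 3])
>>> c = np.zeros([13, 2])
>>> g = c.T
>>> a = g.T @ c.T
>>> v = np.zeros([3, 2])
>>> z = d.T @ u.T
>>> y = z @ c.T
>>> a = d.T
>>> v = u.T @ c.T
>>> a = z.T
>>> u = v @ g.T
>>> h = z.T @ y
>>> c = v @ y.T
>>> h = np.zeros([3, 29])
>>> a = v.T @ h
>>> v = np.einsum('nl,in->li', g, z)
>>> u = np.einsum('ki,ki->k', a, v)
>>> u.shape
(13,)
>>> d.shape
(3, 29)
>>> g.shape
(2, 13)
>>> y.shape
(29, 13)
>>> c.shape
(3, 29)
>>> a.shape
(13, 29)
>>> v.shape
(13, 29)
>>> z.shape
(29, 2)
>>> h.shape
(3, 29)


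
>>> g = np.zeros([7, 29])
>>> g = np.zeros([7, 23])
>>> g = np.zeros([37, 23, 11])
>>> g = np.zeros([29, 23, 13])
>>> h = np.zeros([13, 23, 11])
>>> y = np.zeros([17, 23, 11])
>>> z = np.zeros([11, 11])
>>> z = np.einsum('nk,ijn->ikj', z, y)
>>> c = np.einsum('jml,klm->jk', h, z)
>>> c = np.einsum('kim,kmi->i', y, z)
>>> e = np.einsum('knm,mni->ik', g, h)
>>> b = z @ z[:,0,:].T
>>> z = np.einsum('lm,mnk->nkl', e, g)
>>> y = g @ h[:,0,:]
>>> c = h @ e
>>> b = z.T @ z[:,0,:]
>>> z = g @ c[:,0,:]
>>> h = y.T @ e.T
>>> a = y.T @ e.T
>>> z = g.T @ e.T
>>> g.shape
(29, 23, 13)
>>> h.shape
(11, 23, 11)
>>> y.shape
(29, 23, 11)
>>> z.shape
(13, 23, 11)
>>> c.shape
(13, 23, 29)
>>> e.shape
(11, 29)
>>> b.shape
(11, 13, 11)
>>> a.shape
(11, 23, 11)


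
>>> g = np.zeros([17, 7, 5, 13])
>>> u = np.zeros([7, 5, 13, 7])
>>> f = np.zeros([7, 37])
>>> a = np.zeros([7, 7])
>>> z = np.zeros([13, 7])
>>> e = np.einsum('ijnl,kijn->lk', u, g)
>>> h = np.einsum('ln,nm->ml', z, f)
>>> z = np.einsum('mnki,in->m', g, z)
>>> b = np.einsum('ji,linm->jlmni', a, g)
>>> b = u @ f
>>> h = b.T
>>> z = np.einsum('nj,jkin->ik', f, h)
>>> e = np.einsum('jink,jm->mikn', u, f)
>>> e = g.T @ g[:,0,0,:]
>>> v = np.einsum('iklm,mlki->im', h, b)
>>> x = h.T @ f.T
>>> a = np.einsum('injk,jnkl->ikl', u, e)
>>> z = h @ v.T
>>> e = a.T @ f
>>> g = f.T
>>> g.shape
(37, 7)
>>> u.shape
(7, 5, 13, 7)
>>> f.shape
(7, 37)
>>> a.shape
(7, 7, 13)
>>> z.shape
(37, 13, 5, 37)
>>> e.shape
(13, 7, 37)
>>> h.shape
(37, 13, 5, 7)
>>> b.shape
(7, 5, 13, 37)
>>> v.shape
(37, 7)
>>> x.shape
(7, 5, 13, 7)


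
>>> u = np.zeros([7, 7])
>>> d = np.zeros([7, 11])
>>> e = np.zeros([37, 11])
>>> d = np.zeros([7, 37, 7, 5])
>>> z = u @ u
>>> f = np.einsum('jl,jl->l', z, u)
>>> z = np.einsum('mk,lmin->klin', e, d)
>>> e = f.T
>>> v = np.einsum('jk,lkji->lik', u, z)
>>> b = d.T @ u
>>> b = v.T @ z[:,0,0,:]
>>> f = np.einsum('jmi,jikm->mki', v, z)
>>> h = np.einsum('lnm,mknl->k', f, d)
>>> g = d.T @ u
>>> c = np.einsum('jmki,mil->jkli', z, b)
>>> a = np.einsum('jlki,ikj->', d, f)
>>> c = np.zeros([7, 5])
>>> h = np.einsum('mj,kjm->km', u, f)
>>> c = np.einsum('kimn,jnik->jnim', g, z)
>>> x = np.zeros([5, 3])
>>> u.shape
(7, 7)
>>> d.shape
(7, 37, 7, 5)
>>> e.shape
(7,)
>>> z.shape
(11, 7, 7, 5)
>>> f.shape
(5, 7, 7)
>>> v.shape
(11, 5, 7)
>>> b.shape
(7, 5, 5)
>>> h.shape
(5, 7)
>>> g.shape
(5, 7, 37, 7)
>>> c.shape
(11, 7, 7, 37)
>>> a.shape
()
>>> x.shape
(5, 3)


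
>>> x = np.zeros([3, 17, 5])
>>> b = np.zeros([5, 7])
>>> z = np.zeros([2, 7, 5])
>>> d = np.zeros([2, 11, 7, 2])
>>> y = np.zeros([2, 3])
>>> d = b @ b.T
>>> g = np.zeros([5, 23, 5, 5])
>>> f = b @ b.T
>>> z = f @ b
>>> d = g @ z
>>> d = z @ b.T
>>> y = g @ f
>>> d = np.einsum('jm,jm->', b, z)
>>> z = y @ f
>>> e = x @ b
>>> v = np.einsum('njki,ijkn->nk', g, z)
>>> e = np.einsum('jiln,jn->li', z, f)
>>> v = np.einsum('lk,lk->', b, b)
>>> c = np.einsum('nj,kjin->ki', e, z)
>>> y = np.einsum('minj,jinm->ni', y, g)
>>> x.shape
(3, 17, 5)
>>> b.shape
(5, 7)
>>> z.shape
(5, 23, 5, 5)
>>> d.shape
()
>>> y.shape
(5, 23)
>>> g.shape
(5, 23, 5, 5)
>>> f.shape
(5, 5)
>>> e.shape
(5, 23)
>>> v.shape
()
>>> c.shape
(5, 5)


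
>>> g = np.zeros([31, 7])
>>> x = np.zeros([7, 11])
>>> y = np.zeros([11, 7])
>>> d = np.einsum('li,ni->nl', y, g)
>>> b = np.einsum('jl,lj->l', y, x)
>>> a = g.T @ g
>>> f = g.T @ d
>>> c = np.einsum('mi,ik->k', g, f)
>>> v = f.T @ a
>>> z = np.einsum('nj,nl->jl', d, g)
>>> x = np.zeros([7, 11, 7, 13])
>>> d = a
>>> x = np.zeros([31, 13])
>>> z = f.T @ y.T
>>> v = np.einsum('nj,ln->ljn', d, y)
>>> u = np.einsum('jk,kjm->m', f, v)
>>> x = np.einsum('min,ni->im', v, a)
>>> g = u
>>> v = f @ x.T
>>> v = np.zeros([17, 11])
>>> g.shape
(7,)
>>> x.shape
(7, 11)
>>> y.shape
(11, 7)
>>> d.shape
(7, 7)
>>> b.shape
(7,)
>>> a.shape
(7, 7)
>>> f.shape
(7, 11)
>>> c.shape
(11,)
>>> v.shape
(17, 11)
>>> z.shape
(11, 11)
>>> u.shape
(7,)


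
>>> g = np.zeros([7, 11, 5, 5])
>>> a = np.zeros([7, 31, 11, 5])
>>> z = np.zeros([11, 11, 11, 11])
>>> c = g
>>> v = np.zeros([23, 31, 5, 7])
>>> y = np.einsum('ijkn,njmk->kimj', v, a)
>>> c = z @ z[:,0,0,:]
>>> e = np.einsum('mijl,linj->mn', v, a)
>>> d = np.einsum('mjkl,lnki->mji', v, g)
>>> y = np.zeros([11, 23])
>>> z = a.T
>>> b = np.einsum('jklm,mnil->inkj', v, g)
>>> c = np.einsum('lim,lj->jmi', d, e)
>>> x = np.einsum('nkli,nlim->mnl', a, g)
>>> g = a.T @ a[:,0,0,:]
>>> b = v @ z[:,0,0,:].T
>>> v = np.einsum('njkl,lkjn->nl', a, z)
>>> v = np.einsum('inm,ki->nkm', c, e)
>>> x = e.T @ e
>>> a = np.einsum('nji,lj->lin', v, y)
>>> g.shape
(5, 11, 31, 5)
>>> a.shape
(11, 31, 5)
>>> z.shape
(5, 11, 31, 7)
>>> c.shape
(11, 5, 31)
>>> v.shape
(5, 23, 31)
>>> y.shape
(11, 23)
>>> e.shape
(23, 11)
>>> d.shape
(23, 31, 5)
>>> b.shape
(23, 31, 5, 5)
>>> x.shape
(11, 11)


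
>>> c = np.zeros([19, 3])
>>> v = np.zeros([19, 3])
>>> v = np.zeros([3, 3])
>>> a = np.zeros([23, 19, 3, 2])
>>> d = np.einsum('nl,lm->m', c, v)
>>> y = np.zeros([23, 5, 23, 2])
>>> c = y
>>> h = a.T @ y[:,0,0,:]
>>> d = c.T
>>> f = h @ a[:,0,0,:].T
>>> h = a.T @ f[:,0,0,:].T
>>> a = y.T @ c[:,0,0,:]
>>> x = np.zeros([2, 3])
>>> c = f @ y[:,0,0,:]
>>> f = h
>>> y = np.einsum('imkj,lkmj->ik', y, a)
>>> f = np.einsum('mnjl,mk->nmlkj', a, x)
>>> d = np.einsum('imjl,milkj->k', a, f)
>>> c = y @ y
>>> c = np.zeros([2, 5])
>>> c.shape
(2, 5)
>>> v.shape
(3, 3)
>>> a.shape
(2, 23, 5, 2)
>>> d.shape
(3,)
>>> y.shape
(23, 23)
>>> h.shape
(2, 3, 19, 2)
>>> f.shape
(23, 2, 2, 3, 5)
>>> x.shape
(2, 3)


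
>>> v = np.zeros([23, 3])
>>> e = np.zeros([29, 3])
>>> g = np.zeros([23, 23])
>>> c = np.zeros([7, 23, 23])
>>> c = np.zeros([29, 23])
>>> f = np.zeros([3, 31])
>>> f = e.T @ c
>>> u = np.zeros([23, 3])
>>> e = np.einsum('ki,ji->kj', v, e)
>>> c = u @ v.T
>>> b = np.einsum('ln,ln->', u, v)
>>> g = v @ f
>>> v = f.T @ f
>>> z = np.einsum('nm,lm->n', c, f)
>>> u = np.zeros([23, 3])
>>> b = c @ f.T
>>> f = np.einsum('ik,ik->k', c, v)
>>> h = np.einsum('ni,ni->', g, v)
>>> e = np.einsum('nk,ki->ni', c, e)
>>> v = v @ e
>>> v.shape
(23, 29)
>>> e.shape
(23, 29)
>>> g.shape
(23, 23)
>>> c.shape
(23, 23)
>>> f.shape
(23,)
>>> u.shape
(23, 3)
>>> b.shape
(23, 3)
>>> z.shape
(23,)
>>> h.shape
()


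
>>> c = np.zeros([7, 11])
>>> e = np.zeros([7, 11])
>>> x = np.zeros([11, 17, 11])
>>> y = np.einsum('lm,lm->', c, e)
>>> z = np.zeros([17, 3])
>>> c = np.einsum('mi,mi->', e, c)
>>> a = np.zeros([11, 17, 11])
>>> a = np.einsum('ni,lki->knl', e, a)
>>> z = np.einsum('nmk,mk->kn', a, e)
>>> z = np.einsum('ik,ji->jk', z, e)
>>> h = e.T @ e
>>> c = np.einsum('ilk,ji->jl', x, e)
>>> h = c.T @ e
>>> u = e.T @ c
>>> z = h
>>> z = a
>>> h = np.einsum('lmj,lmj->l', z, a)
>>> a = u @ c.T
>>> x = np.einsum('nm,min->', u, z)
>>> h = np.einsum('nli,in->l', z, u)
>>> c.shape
(7, 17)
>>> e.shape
(7, 11)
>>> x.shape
()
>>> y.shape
()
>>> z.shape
(17, 7, 11)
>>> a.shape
(11, 7)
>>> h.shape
(7,)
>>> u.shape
(11, 17)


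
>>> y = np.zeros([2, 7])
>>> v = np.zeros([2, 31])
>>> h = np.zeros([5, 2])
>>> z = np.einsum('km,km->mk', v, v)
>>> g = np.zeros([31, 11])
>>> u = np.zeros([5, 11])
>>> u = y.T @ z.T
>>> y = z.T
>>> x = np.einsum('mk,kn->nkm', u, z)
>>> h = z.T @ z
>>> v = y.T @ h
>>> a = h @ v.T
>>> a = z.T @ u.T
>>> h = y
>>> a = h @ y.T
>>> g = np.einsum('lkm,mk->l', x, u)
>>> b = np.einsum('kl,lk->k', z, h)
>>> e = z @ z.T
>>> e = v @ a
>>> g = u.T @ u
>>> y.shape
(2, 31)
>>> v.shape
(31, 2)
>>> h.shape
(2, 31)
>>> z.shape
(31, 2)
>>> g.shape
(31, 31)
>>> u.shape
(7, 31)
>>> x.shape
(2, 31, 7)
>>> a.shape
(2, 2)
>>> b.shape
(31,)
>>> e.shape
(31, 2)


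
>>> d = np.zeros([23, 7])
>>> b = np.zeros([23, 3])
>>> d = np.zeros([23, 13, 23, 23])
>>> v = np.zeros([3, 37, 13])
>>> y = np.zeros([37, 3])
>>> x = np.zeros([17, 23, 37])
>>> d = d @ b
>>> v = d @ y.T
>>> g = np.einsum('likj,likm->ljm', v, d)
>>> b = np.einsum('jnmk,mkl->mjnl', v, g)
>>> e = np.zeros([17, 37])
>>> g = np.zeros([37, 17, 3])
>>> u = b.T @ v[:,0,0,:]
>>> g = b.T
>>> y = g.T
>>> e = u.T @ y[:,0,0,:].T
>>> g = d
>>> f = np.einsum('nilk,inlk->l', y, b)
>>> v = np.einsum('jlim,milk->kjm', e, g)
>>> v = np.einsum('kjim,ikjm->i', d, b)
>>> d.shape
(23, 13, 23, 3)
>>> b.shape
(23, 23, 13, 3)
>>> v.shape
(23,)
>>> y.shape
(23, 23, 13, 3)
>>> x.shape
(17, 23, 37)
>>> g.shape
(23, 13, 23, 3)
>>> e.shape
(37, 23, 13, 23)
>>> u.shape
(3, 13, 23, 37)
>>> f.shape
(13,)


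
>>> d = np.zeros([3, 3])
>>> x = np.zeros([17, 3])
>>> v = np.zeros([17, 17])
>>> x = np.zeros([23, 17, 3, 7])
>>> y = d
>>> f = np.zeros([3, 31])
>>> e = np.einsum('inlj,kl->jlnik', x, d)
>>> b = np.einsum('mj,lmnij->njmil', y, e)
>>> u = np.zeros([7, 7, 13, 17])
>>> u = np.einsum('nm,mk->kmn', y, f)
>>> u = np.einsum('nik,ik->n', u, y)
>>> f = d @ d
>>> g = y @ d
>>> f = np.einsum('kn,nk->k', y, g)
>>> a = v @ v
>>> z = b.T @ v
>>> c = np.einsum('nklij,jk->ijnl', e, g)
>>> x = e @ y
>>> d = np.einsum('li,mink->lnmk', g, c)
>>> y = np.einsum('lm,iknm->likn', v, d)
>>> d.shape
(3, 7, 23, 17)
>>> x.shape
(7, 3, 17, 23, 3)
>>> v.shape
(17, 17)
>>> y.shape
(17, 3, 7, 23)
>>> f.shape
(3,)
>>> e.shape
(7, 3, 17, 23, 3)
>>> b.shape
(17, 3, 3, 23, 7)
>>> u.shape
(31,)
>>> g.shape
(3, 3)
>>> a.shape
(17, 17)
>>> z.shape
(7, 23, 3, 3, 17)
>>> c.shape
(23, 3, 7, 17)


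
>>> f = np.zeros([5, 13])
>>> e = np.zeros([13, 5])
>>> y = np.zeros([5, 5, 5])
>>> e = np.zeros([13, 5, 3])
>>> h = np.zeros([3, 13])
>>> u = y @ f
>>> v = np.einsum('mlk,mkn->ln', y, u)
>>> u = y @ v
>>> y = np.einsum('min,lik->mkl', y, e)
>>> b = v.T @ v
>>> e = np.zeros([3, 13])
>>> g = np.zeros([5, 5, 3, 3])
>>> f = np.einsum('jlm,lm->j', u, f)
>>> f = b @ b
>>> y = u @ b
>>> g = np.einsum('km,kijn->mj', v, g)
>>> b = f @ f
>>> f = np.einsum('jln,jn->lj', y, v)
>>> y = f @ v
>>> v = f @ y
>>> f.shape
(5, 5)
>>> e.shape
(3, 13)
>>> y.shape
(5, 13)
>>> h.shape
(3, 13)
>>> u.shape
(5, 5, 13)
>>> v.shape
(5, 13)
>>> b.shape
(13, 13)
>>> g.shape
(13, 3)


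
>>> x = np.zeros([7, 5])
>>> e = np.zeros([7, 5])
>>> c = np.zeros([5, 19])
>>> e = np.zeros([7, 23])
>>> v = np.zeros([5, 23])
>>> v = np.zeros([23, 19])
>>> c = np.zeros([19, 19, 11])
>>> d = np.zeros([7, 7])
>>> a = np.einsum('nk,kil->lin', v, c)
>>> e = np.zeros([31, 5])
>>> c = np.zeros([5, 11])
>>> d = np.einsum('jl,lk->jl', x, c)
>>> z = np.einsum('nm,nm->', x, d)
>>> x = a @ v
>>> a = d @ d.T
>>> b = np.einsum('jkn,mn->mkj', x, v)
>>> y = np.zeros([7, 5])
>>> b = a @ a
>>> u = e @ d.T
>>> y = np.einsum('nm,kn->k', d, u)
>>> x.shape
(11, 19, 19)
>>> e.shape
(31, 5)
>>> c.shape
(5, 11)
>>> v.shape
(23, 19)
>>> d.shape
(7, 5)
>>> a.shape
(7, 7)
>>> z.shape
()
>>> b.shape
(7, 7)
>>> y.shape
(31,)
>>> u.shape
(31, 7)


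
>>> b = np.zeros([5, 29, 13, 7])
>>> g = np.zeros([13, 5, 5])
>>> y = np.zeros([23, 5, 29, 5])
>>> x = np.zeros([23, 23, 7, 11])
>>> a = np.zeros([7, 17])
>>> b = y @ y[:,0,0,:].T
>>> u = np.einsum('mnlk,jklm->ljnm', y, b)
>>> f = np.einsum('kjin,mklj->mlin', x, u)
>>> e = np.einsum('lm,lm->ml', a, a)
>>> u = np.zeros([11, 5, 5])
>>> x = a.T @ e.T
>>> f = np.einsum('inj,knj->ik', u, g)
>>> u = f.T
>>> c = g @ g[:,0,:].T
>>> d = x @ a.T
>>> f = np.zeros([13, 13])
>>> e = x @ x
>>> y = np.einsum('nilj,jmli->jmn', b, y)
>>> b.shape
(23, 5, 29, 23)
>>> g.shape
(13, 5, 5)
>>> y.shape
(23, 5, 23)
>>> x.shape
(17, 17)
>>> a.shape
(7, 17)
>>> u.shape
(13, 11)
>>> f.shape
(13, 13)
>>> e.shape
(17, 17)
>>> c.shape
(13, 5, 13)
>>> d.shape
(17, 7)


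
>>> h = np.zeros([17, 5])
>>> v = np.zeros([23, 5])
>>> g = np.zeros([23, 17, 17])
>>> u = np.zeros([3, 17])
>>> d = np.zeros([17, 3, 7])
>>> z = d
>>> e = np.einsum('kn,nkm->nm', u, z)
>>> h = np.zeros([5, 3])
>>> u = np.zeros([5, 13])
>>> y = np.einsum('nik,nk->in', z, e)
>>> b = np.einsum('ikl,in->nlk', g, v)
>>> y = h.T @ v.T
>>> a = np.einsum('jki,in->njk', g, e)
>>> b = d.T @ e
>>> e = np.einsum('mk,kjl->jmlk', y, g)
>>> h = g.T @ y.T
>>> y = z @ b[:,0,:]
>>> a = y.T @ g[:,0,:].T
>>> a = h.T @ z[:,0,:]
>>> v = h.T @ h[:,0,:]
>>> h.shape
(17, 17, 3)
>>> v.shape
(3, 17, 3)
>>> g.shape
(23, 17, 17)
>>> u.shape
(5, 13)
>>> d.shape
(17, 3, 7)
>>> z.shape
(17, 3, 7)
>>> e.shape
(17, 3, 17, 23)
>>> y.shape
(17, 3, 7)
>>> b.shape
(7, 3, 7)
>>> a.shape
(3, 17, 7)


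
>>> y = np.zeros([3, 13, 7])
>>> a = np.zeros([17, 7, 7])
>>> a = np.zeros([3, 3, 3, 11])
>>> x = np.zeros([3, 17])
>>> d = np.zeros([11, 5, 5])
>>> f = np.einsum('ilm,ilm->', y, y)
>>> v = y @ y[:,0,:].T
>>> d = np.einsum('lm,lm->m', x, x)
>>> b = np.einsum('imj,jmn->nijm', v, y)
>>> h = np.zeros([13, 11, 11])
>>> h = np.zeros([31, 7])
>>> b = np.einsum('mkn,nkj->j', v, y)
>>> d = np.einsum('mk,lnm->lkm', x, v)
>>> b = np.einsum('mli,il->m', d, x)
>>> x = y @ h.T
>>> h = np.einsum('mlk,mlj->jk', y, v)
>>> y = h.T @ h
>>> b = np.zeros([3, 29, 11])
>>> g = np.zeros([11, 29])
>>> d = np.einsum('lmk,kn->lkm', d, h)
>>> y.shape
(7, 7)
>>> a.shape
(3, 3, 3, 11)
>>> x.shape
(3, 13, 31)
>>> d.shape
(3, 3, 17)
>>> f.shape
()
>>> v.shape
(3, 13, 3)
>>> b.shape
(3, 29, 11)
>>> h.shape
(3, 7)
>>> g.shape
(11, 29)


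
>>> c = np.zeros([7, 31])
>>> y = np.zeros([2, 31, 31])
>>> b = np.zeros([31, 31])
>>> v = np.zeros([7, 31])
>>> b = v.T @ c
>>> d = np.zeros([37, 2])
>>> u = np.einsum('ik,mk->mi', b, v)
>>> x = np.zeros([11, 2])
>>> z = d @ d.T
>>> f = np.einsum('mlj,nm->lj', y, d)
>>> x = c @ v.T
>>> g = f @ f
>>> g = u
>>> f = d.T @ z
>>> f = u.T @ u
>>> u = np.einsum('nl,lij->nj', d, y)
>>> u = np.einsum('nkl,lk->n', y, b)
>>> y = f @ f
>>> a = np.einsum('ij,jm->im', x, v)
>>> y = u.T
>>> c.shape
(7, 31)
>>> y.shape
(2,)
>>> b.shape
(31, 31)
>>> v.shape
(7, 31)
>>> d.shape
(37, 2)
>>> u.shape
(2,)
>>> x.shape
(7, 7)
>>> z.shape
(37, 37)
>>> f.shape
(31, 31)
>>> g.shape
(7, 31)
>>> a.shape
(7, 31)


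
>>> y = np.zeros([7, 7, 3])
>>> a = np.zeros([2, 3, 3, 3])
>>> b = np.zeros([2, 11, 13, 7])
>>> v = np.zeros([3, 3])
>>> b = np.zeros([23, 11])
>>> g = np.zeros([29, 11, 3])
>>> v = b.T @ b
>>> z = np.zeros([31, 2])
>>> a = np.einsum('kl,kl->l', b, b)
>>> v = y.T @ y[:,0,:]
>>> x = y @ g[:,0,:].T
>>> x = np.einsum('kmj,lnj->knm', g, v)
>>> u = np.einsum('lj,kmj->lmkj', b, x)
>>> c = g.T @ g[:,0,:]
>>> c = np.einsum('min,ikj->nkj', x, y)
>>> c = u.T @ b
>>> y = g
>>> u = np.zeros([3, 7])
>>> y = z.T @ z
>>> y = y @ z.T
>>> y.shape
(2, 31)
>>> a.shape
(11,)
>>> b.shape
(23, 11)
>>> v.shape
(3, 7, 3)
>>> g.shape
(29, 11, 3)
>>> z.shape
(31, 2)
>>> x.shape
(29, 7, 11)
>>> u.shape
(3, 7)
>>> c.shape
(11, 29, 7, 11)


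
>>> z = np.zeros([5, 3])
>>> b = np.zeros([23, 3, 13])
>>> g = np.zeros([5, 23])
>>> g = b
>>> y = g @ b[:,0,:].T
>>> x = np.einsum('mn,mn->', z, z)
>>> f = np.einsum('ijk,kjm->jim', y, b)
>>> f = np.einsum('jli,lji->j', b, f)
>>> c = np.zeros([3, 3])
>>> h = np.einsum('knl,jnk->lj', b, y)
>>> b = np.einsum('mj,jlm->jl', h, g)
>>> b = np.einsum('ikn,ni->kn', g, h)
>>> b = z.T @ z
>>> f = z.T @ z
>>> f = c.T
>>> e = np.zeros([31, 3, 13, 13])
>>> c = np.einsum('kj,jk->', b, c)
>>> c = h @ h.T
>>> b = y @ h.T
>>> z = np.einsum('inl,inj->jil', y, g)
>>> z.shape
(13, 23, 23)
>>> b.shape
(23, 3, 13)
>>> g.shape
(23, 3, 13)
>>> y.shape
(23, 3, 23)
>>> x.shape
()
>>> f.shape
(3, 3)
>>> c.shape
(13, 13)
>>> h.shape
(13, 23)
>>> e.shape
(31, 3, 13, 13)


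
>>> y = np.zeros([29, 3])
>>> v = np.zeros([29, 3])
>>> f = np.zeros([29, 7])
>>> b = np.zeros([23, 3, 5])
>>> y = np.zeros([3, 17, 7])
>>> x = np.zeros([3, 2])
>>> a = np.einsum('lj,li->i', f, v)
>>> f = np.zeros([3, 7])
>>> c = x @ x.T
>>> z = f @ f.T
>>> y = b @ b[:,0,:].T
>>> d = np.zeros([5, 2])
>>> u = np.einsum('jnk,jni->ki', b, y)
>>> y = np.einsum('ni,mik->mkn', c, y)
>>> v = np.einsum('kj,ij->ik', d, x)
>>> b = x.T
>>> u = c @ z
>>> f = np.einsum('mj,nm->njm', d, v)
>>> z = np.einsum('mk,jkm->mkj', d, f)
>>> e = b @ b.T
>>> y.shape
(23, 23, 3)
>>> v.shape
(3, 5)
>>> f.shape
(3, 2, 5)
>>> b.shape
(2, 3)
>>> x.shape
(3, 2)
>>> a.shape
(3,)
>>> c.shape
(3, 3)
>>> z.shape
(5, 2, 3)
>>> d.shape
(5, 2)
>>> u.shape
(3, 3)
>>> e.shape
(2, 2)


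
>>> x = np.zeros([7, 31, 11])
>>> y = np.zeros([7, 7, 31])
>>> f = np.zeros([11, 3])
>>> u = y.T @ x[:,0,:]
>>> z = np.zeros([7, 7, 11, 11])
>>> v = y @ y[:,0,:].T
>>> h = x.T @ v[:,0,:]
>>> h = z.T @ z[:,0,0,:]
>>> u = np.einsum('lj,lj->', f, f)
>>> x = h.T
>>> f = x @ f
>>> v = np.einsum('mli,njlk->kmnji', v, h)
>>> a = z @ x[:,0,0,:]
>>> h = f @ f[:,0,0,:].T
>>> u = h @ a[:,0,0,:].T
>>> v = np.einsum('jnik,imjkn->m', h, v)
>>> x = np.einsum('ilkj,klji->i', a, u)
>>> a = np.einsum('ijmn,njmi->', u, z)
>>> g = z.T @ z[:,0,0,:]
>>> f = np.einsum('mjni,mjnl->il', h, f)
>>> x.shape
(7,)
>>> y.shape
(7, 7, 31)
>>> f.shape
(11, 3)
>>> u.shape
(11, 7, 11, 7)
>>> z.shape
(7, 7, 11, 11)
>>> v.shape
(7,)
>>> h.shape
(11, 7, 11, 11)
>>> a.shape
()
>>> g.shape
(11, 11, 7, 11)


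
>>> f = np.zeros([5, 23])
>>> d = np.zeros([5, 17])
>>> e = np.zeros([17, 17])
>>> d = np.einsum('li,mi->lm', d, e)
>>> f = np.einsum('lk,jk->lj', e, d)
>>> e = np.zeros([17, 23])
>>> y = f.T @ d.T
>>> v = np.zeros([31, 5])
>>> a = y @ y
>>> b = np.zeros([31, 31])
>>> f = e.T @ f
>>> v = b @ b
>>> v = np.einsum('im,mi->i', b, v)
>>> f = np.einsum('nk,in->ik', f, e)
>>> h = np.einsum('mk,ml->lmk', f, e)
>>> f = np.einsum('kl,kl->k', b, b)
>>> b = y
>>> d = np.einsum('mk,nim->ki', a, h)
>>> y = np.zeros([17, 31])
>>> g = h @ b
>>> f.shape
(31,)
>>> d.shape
(5, 17)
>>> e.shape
(17, 23)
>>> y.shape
(17, 31)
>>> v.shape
(31,)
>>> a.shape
(5, 5)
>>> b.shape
(5, 5)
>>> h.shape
(23, 17, 5)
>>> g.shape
(23, 17, 5)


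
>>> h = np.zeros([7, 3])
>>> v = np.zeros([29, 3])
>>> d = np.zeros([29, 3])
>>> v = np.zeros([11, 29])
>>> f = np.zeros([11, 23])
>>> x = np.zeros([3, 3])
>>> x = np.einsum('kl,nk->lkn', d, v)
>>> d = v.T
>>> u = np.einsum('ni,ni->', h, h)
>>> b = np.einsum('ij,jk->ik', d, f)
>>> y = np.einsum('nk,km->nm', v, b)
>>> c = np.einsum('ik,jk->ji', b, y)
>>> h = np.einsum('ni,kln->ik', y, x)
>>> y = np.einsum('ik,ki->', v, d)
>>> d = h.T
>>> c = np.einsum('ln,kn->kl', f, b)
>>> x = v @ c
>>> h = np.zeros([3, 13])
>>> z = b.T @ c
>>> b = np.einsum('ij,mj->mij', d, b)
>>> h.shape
(3, 13)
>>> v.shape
(11, 29)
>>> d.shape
(3, 23)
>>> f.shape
(11, 23)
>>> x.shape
(11, 11)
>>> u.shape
()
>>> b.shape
(29, 3, 23)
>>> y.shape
()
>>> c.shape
(29, 11)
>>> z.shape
(23, 11)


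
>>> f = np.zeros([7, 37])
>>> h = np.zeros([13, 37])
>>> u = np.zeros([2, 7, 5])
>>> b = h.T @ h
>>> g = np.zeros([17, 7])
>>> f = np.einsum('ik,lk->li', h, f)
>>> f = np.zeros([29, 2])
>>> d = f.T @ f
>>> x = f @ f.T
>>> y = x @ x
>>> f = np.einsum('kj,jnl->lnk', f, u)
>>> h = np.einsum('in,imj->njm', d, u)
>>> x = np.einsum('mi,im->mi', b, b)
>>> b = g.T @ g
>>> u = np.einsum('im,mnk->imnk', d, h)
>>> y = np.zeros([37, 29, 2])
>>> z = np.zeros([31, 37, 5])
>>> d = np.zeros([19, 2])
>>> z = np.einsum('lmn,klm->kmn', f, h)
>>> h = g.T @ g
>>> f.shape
(5, 7, 29)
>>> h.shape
(7, 7)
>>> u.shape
(2, 2, 5, 7)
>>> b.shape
(7, 7)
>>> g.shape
(17, 7)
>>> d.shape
(19, 2)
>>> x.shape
(37, 37)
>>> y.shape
(37, 29, 2)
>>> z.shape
(2, 7, 29)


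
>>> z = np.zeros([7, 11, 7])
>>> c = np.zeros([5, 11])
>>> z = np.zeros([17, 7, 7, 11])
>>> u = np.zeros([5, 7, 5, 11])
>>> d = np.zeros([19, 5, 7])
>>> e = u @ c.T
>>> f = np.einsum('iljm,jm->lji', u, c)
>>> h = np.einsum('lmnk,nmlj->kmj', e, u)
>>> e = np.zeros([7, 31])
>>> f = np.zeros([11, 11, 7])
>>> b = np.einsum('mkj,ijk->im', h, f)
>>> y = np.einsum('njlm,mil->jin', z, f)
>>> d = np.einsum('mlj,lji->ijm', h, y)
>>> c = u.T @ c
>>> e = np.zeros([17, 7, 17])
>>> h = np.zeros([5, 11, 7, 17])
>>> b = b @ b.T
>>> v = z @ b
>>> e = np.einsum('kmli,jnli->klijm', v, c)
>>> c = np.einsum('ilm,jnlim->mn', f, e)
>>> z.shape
(17, 7, 7, 11)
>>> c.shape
(7, 7)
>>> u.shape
(5, 7, 5, 11)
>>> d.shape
(17, 11, 5)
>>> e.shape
(17, 7, 11, 11, 7)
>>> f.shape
(11, 11, 7)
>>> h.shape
(5, 11, 7, 17)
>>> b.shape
(11, 11)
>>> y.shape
(7, 11, 17)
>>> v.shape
(17, 7, 7, 11)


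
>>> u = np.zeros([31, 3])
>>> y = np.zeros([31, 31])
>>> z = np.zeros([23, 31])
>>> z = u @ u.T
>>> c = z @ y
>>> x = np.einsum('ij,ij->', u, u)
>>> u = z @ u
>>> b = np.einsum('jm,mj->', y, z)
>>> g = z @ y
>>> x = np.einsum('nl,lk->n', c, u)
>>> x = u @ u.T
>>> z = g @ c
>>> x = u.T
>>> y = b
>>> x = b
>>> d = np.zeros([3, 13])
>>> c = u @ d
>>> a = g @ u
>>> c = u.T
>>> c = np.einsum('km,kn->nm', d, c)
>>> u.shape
(31, 3)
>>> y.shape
()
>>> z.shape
(31, 31)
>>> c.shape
(31, 13)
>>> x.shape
()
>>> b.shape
()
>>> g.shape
(31, 31)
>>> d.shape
(3, 13)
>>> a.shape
(31, 3)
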